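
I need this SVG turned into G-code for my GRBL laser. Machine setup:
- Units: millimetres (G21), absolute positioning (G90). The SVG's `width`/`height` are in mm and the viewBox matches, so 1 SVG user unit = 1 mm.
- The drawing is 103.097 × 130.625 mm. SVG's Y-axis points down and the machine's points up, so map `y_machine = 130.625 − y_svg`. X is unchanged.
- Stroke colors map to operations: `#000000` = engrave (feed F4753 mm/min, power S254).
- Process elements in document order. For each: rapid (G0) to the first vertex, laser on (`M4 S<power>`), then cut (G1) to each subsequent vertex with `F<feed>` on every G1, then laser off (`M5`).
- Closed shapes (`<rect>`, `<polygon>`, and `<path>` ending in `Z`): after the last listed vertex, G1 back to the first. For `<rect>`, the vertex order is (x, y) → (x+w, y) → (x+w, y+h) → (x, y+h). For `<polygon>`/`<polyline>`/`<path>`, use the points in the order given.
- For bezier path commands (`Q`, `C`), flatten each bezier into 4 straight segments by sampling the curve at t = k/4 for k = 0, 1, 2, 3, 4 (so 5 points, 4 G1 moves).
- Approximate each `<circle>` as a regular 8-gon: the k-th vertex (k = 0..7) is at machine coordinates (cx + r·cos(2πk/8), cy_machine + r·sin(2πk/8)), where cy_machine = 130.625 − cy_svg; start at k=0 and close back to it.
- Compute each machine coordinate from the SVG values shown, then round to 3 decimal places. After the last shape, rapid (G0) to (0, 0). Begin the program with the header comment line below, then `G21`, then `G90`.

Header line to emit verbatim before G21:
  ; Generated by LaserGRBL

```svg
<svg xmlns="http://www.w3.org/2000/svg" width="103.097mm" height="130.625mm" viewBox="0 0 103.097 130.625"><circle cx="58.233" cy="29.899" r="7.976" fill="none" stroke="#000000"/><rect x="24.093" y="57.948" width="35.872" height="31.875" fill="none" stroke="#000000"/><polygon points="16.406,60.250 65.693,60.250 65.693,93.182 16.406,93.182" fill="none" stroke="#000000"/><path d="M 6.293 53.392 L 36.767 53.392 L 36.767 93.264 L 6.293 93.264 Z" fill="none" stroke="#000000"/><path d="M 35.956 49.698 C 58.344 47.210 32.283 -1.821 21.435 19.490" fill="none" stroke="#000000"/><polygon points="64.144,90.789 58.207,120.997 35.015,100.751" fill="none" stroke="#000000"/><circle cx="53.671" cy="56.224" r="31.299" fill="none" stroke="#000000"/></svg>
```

; Generated by LaserGRBL
G21
G90
G0 X66.209 Y100.726
M4 S254
G1 X63.873 Y106.366 F4753
G1 X58.233 Y108.702 F4753
G1 X52.593 Y106.366 F4753
G1 X50.257 Y100.726 F4753
G1 X52.593 Y95.086 F4753
G1 X58.233 Y92.750 F4753
G1 X63.873 Y95.086 F4753
G1 X66.209 Y100.726 F4753
M5
G0 X24.093 Y72.677
M4 S254
G1 X59.965 Y72.677 F4753
G1 X59.965 Y40.802 F4753
G1 X24.093 Y40.802 F4753
G1 X24.093 Y72.677 F4753
M5
G0 X16.406 Y70.375
M4 S254
G1 X65.693 Y70.375 F4753
G1 X65.693 Y37.443 F4753
G1 X16.406 Y37.443 F4753
G1 X16.406 Y70.375 F4753
M5
G0 X6.293 Y77.233
M4 S254
G1 X36.767 Y77.233 F4753
G1 X36.767 Y37.361 F4753
G1 X6.293 Y37.361 F4753
G1 X6.293 Y77.233 F4753
M5
G0 X35.956 Y80.927
M4 S254
G1 X44.658 Y89.693 F4753
G1 X41.159 Y104.956 F4753
G1 X31.429 Y115.755 F4753
G1 X21.435 Y111.135 F4753
M5
G0 X64.144 Y39.836
M4 S254
G1 X58.207 Y9.628 F4753
G1 X35.015 Y29.874 F4753
G1 X64.144 Y39.836 F4753
M5
G0 X84.970 Y74.401
M4 S254
G1 X75.803 Y96.533 F4753
G1 X53.671 Y105.700 F4753
G1 X31.539 Y96.533 F4753
G1 X22.372 Y74.401 F4753
G1 X31.539 Y52.269 F4753
G1 X53.671 Y43.102 F4753
G1 X75.803 Y52.269 F4753
G1 X84.970 Y74.401 F4753
M5
G0 X0.000 Y0.000

viewBox `0 0 103.097 130.625` with mm width/height → 1 unit = 1 mm. Flip: y_m = 130.625 − y_svg.

**Shape 1** — `<circle>` circle, stroke `#000000` → engrave (S254, F4753). Machine vertices: (66.209,100.726) → (63.873,106.366) → (58.233,108.702) → (52.593,106.366) → (50.257,100.726) → (52.593,95.086) → (58.233,92.750) → (63.873,95.086) → (66.209,100.726). Closed: final G1 returns to the first vertex.

**Shape 2** — `<rect>` rectangle, stroke `#000000` → engrave (S254, F4753). Machine vertices: (24.093,72.677) → (59.965,72.677) → (59.965,40.802) → (24.093,40.802) → (24.093,72.677). Closed: final G1 returns to the first vertex.

**Shape 3** — `<polygon>` rectangle, stroke `#000000` → engrave (S254, F4753). Machine vertices: (16.406,70.375) → (65.693,70.375) → (65.693,37.443) → (16.406,37.443) → (16.406,70.375). Closed: final G1 returns to the first vertex.

**Shape 4** — `<path>` rectangle, stroke `#000000` → engrave (S254, F4753). Machine vertices: (6.293,77.233) → (36.767,77.233) → (36.767,37.361) → (6.293,37.361) → (6.293,77.233). Closed: final G1 returns to the first vertex.

**Shape 5** — `<path>` cubic bezier, stroke `#000000` → engrave (S254, F4753). Control points (SVG): P0=(35.956,49.698), P1=(58.344,47.210), P2=(32.283,-1.821), P3=(21.435,19.490); sampled at t=k/4. Machine vertices: (35.956,80.927) → (44.658,89.693) → (41.159,104.956) → (31.429,115.755) → (21.435,111.135). Open path.

**Shape 6** — `<polygon>` regular polygon, stroke `#000000` → engrave (S254, F4753). Machine vertices: (64.144,39.836) → (58.207,9.628) → (35.015,29.874) → (64.144,39.836). Closed: final G1 returns to the first vertex.

**Shape 7** — `<circle>` circle, stroke `#000000` → engrave (S254, F4753). Machine vertices: (84.970,74.401) → (75.803,96.533) → (53.671,105.700) → (31.539,96.533) → (22.372,74.401) → (31.539,52.269) → (53.671,43.102) → (75.803,52.269) → (84.970,74.401). Closed: final G1 returns to the first vertex.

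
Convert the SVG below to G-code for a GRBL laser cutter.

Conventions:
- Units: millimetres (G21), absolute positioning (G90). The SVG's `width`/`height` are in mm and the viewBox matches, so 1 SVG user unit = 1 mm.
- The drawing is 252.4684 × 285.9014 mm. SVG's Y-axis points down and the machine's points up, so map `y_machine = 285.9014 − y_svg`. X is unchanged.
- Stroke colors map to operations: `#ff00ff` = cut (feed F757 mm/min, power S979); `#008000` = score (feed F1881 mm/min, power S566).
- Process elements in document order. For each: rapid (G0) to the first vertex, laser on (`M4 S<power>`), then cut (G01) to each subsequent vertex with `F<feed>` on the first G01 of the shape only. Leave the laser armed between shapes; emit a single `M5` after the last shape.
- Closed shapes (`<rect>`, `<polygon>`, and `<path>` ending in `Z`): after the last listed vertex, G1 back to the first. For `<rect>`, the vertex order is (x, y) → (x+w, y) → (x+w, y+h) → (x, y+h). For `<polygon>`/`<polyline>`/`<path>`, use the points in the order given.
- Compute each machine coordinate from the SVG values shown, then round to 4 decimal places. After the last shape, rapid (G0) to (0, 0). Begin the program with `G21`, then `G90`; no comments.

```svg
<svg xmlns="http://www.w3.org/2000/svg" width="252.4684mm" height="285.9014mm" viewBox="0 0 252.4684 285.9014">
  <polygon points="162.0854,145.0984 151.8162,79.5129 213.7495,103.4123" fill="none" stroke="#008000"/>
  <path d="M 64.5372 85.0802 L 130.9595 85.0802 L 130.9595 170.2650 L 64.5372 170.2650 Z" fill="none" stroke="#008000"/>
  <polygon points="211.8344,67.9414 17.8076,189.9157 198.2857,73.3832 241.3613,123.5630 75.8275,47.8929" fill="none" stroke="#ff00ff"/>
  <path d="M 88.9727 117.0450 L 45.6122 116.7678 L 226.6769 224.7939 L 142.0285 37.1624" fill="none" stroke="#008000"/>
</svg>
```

G21
G90
G0 X162.0854 Y140.8030
M4 S566
G01 X151.8162 Y206.3885 F1881
G01 X213.7495 Y182.4891
G01 X162.0854 Y140.8030
G0 X64.5372 Y200.8212
M4 S566
G01 X130.9595 Y200.8212 F1881
G01 X130.9595 Y115.6364
G01 X64.5372 Y115.6364
G01 X64.5372 Y200.8212
G0 X211.8344 Y217.9600
M4 S979
G01 X17.8076 Y95.9857 F757
G01 X198.2857 Y212.5182
G01 X241.3613 Y162.3384
G01 X75.8275 Y238.0085
G01 X211.8344 Y217.9600
G0 X88.9727 Y168.8564
M4 S566
G01 X45.6122 Y169.1336 F1881
G01 X226.6769 Y61.1075
G01 X142.0285 Y248.7390
M5
G0 X0.0000 Y0.0000

Since the viewBox matches the mm dimensions, user units are millimetres directly. The only transform is the Y-flip y_m = 285.9014 − y_svg.

Shape 1 is a regular polygon drawn with `<polygon>`. Its stroke #008000 means score at S566, F1881. After flipping Y the toolpath is (162.0854,140.8030) → (151.8162,206.3885) → (213.7495,182.4891) → (162.0854,140.8030), returning to the start.

Shape 2 is a rectangle drawn with `<path>`. Its stroke #008000 means score at S566, F1881. After flipping Y the toolpath is (64.5372,200.8212) → (130.9595,200.8212) → (130.9595,115.6364) → (64.5372,115.6364) → (64.5372,200.8212), returning to the start.

Shape 3 is a closed polygon drawn with `<polygon>`. Its stroke #ff00ff means cut at S979, F757. After flipping Y the toolpath is (211.8344,217.9600) → (17.8076,95.9857) → (198.2857,212.5182) → (241.3613,162.3384) → (75.8275,238.0085) → (211.8344,217.9600), returning to the start.

Shape 4 is a open polyline drawn with `<path>`. Its stroke #008000 means score at S566, F1881. After flipping Y the toolpath is (88.9727,168.8564) → (45.6122,169.1336) → (226.6769,61.1075) → (142.0285,248.7390).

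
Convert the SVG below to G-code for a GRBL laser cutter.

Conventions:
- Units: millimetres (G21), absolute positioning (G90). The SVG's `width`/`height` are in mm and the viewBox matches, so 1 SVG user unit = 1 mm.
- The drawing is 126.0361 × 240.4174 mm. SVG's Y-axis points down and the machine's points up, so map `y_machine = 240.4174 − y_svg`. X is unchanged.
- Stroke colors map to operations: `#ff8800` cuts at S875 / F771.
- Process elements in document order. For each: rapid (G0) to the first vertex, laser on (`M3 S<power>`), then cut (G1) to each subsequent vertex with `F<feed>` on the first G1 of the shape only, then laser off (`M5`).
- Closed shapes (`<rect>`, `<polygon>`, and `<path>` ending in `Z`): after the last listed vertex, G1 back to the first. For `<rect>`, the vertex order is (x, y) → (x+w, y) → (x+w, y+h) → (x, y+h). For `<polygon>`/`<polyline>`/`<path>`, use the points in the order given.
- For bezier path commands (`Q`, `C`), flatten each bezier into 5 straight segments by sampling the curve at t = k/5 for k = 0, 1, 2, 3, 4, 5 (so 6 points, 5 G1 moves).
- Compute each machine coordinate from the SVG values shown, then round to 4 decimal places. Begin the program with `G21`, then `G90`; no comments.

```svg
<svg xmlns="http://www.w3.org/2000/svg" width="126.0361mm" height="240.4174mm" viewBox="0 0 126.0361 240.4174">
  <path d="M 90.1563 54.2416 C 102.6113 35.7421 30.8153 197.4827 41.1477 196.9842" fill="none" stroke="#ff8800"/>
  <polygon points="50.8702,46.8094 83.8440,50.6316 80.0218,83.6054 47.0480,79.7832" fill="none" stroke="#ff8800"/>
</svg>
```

G21
G90
G0 X90.1563 Y186.1758
M3 S875
G1 X88.8502 Y178.3865 F771
G1 X75.3101 Y143.7786
G1 X57.5222 Y98.7911
G1 X43.4726 Y59.8630
G1 X41.1477 Y43.4332
M5
G0 X50.8702 Y193.6080
M3 S875
G1 X83.8440 Y189.7858 F771
G1 X80.0218 Y156.8120
G1 X47.0480 Y160.6342
G1 X50.8702 Y193.6080
M5

1 u = 1 mm; y_m = 240.4174 − y.

[1] `<path>` cubic bezier, #ff8800→cut S875 F771: (90.1563,186.1758) → (88.8502,178.3865) → (75.3101,143.7786) → (57.5222,98.7911) → (43.4726,59.8630) → (41.1477,43.4332)

[2] `<polygon>` regular polygon, #ff8800→cut S875 F771: (50.8702,193.6080) → (83.8440,189.7858) → (80.0218,156.8120) → (47.0480,160.6342) → (50.8702,193.6080) (closed)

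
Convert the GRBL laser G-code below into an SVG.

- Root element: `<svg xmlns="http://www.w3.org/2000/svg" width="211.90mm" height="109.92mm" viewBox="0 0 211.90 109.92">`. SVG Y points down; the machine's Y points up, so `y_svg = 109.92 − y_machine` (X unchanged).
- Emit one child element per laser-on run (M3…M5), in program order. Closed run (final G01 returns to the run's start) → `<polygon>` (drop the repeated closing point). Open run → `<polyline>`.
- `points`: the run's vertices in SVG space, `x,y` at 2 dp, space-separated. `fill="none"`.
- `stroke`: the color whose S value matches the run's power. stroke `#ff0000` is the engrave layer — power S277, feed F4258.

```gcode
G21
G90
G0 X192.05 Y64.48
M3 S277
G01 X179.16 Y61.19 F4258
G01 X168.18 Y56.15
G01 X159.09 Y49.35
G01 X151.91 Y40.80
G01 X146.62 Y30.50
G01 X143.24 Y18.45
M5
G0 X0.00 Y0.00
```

<svg xmlns="http://www.w3.org/2000/svg" width="211.90mm" height="109.92mm" viewBox="0 0 211.90 109.92">
  <polyline points="192.05,45.44 179.16,48.73 168.18,53.77 159.09,60.57 151.91,69.12 146.62,79.42 143.24,91.47" fill="none" stroke="#ff0000"/>
</svg>

Machine Y-up, SVG Y-down with viewBox height 109.92, so y_svg = 109.92 − y_machine; X carries over. Every run uses S277, so all elements get stroke `#ff0000` (engrave).

Run 1: The run is open, so emit a `<polyline>` with points (Y-flipped): 192.05,45.44 179.16,48.73 168.18,53.77 159.09,60.57 151.91,69.12 146.62,79.42 143.24,91.47.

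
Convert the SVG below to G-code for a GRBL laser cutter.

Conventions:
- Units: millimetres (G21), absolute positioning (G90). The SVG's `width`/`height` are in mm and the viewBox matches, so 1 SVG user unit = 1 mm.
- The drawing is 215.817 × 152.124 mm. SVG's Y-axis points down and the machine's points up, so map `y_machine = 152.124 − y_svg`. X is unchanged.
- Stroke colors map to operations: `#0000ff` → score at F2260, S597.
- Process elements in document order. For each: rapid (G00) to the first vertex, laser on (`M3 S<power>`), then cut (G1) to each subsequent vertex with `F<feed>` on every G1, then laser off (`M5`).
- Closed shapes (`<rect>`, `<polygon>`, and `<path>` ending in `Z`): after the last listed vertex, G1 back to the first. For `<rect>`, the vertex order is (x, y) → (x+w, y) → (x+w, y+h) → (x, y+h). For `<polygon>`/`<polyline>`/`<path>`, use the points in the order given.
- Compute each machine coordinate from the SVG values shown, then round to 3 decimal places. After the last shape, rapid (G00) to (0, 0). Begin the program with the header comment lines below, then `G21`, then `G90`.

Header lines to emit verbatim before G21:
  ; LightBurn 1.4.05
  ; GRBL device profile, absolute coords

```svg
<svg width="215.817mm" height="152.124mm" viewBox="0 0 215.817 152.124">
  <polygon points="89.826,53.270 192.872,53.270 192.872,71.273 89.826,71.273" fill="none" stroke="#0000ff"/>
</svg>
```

; LightBurn 1.4.05
; GRBL device profile, absolute coords
G21
G90
G00 X89.826 Y98.854
M3 S597
G1 X192.872 Y98.854 F2260
G1 X192.872 Y80.851 F2260
G1 X89.826 Y80.851 F2260
G1 X89.826 Y98.854 F2260
M5
G00 X0.000 Y0.000

Since the viewBox matches the mm dimensions, user units are millimetres directly. The only transform is the Y-flip y_m = 152.124 − y_svg.

Shape 1 is a rectangle drawn with `<polygon>`. Its stroke #0000ff means score at S597, F2260. After flipping Y the toolpath is (89.826,98.854) → (192.872,98.854) → (192.872,80.851) → (89.826,80.851) → (89.826,98.854), returning to the start.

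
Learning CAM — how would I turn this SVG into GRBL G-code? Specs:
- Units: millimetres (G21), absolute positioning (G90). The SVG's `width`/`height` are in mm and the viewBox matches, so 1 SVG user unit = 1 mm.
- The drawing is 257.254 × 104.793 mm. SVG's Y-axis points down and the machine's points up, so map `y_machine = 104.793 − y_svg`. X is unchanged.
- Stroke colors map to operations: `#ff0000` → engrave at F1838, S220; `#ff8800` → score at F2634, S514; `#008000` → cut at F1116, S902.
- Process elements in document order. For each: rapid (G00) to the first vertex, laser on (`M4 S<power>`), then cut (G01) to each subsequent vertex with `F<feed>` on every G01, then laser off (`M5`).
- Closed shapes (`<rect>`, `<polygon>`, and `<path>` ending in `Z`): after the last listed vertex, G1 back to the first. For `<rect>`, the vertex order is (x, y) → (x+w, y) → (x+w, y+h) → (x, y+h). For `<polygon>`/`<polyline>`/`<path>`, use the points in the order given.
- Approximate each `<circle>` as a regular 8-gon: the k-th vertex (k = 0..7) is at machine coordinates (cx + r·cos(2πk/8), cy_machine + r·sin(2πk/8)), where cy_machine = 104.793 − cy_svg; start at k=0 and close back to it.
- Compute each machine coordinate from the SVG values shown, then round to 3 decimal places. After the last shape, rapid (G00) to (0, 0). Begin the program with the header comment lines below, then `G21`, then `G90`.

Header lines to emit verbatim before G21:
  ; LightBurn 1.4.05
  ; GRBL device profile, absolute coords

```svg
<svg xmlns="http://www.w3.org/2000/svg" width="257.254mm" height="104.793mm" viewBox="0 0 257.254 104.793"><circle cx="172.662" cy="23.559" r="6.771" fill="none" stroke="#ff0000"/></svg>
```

; LightBurn 1.4.05
; GRBL device profile, absolute coords
G21
G90
G00 X179.433 Y81.234
M4 S220
G01 X177.450 Y86.022 F1838
G01 X172.662 Y88.005 F1838
G01 X167.874 Y86.022 F1838
G01 X165.891 Y81.234 F1838
G01 X167.874 Y76.446 F1838
G01 X172.662 Y74.463 F1838
G01 X177.450 Y76.446 F1838
G01 X179.433 Y81.234 F1838
M5
G00 X0.000 Y0.000

1 u = 1 mm; y_m = 104.793 − y.

[1] `<circle>` circle, #ff0000→engrave S220 F1838: (179.433,81.234) → (177.450,86.022) → (172.662,88.005) → (167.874,86.022) → (165.891,81.234) → (167.874,76.446) → (172.662,74.463) → (177.450,76.446) → (179.433,81.234) (closed)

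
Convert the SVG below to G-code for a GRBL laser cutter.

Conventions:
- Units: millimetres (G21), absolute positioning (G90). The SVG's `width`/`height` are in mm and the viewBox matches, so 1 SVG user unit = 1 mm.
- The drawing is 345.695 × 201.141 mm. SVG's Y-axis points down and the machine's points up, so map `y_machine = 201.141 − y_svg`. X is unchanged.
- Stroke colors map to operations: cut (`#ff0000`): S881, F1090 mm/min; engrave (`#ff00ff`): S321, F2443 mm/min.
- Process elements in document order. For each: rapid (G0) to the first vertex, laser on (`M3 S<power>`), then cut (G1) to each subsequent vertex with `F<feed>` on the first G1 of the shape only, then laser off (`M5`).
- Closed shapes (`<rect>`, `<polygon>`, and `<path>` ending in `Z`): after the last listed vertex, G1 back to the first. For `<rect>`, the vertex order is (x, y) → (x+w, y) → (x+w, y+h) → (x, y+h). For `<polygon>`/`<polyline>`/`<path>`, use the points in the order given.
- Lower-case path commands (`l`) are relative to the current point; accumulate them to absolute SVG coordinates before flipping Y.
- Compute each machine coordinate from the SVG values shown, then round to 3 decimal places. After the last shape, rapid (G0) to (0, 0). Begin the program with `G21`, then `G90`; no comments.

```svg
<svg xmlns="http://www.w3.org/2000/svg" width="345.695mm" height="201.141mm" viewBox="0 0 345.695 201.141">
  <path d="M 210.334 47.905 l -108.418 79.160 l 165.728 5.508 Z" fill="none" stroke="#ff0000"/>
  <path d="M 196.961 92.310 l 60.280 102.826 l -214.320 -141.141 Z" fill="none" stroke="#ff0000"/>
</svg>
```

G21
G90
G0 X210.334 Y153.236
M3 S881
G1 X101.916 Y74.076 F1090
G1 X267.644 Y68.568
G1 X210.334 Y153.236
M5
G0 X196.961 Y108.831
M3 S881
G1 X257.241 Y6.005 F1090
G1 X42.921 Y147.146
G1 X196.961 Y108.831
M5
G0 X0.000 Y0.000

Since the viewBox matches the mm dimensions, user units are millimetres directly. The only transform is the Y-flip y_m = 201.141 − y_svg.

Shape 1 is a closed polygon drawn with `<path>`. Its stroke #ff0000 means cut at S881, F1090. After flipping Y the toolpath is (210.334,153.236) → (101.916,74.076) → (267.644,68.568) → (210.334,153.236), returning to the start.

Shape 2 is a closed polygon drawn with `<path>`. Its stroke #ff0000 means cut at S881, F1090. After flipping Y the toolpath is (196.961,108.831) → (257.241,6.005) → (42.921,147.146) → (196.961,108.831), returning to the start.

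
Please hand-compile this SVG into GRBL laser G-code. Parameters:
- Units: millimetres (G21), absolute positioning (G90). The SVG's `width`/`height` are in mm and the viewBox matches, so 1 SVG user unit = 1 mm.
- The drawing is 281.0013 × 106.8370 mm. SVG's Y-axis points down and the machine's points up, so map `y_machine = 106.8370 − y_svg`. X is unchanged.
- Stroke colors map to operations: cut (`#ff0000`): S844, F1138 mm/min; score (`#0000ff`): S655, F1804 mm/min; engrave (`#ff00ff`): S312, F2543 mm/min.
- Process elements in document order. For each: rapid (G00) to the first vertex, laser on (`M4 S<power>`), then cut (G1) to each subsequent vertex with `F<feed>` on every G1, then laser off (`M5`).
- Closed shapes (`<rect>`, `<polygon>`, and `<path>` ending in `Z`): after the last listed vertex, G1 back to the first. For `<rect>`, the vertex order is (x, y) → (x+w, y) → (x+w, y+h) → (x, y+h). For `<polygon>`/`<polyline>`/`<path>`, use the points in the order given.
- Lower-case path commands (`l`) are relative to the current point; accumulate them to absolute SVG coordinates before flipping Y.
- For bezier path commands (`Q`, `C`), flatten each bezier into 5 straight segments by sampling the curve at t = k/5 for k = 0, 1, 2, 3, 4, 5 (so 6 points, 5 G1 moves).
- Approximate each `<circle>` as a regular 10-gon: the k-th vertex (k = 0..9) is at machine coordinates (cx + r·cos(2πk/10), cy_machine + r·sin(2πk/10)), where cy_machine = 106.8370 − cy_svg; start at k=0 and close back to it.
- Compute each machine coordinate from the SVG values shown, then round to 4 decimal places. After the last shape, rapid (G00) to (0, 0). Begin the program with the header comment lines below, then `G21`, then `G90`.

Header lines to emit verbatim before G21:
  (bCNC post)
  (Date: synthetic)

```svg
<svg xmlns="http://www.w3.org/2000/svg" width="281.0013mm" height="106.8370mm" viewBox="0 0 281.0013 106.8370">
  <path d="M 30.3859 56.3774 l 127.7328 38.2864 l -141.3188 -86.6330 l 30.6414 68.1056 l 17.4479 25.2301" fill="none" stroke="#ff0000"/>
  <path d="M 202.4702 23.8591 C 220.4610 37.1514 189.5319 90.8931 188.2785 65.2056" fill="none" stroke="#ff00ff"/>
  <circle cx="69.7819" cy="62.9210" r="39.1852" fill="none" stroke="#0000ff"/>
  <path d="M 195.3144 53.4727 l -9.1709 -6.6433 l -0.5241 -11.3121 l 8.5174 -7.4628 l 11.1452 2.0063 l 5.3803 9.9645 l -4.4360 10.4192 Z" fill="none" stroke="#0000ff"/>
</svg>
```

Since the viewBox matches the mm dimensions, user units are millimetres directly. The only transform is the Y-flip y_m = 106.8370 − y_svg.

Shape 1 is a open polyline drawn with `<path>`. Its stroke #ff0000 means cut at S844, F1138. After flipping Y the toolpath is (30.3859,50.4596) → (158.1187,12.1732) → (16.7999,98.8062) → (47.4413,30.7006) → (64.8892,5.4705).

Shape 2 is a cubic bezier drawn with `<path>`. Its stroke #ff00ff means engrave at S312, F2543. After flipping Y the toolpath is (202.4702,82.9779) → (208.0231,71.1076) → (205.6077,55.2837) → (198.9968,41.2602) → (191.9629,34.7914) → (188.2785,41.6314).

Shape 3 is a circle drawn with `<circle>`. Its stroke #0000ff means score at S655, F1804. After flipping Y the toolpath is (108.9671,43.9160) → (101.4834,66.9485) → (81.8908,81.1833) → (57.6730,81.1833) → (38.0804,66.9485) → (30.5967,43.9160) → (38.0804,20.8835) → (57.6730,6.6487) → (81.8908,6.6487) → (101.4834,20.8835) → (108.9671,43.9160), returning to the start.

Shape 4 is a regular polygon drawn with `<path>`. Its stroke #0000ff means score at S655, F1804. After flipping Y the toolpath is (195.3144,53.3643) → (186.1435,60.0076) → (185.6194,71.3197) → (194.1368,78.7825) → (205.2820,76.7762) → (210.6623,66.8117) → (206.2263,56.3925) → (195.3144,53.3643), returning to the start.

(bCNC post)
(Date: synthetic)
G21
G90
G00 X30.3859 Y50.4596
M4 S844
G1 X158.1187 Y12.1732 F1138
G1 X16.7999 Y98.8062 F1138
G1 X47.4413 Y30.7006 F1138
G1 X64.8892 Y5.4705 F1138
M5
G00 X202.4702 Y82.9779
M4 S312
G1 X208.0231 Y71.1076 F2543
G1 X205.6077 Y55.2837 F2543
G1 X198.9968 Y41.2602 F2543
G1 X191.9629 Y34.7914 F2543
G1 X188.2785 Y41.6314 F2543
M5
G00 X108.9671 Y43.9160
M4 S655
G1 X101.4834 Y66.9485 F1804
G1 X81.8908 Y81.1833 F1804
G1 X57.6730 Y81.1833 F1804
G1 X38.0804 Y66.9485 F1804
G1 X30.5967 Y43.9160 F1804
G1 X38.0804 Y20.8835 F1804
G1 X57.6730 Y6.6487 F1804
G1 X81.8908 Y6.6487 F1804
G1 X101.4834 Y20.8835 F1804
G1 X108.9671 Y43.9160 F1804
M5
G00 X195.3144 Y53.3643
M4 S655
G1 X186.1435 Y60.0076 F1804
G1 X185.6194 Y71.3197 F1804
G1 X194.1368 Y78.7825 F1804
G1 X205.2820 Y76.7762 F1804
G1 X210.6623 Y66.8117 F1804
G1 X206.2263 Y56.3925 F1804
G1 X195.3144 Y53.3643 F1804
M5
G00 X0.0000 Y0.0000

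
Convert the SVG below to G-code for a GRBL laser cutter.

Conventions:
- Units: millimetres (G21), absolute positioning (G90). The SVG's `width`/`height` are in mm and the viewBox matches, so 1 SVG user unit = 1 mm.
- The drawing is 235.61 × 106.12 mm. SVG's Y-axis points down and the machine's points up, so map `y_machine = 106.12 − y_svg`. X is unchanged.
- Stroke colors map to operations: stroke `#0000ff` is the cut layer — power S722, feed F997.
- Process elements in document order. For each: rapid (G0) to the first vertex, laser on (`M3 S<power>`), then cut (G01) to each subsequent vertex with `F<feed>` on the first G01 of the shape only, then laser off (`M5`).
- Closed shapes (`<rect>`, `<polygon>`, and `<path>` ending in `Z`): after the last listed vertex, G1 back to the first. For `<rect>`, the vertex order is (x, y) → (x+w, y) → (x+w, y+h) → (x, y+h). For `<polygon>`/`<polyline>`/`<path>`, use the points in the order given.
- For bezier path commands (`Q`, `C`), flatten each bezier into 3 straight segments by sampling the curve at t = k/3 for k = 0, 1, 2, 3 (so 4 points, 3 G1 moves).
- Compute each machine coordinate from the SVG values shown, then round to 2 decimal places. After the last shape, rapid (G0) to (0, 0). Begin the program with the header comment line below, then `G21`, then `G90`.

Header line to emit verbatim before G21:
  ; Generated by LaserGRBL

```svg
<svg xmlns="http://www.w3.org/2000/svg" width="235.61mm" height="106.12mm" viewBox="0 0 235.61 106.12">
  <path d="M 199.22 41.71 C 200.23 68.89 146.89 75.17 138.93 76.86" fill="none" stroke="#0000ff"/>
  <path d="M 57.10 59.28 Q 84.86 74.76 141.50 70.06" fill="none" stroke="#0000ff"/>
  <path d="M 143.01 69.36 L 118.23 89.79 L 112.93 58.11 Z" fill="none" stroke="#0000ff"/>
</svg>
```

1 u = 1 mm; y_m = 106.12 − y.

[1] `<path>` cubic bezier, #0000ff→cut S722 F997: (199.22,64.41) → (185.81,43.59) → (158.32,33.08) → (138.93,29.26)

[2] `<path>` quadratic bezier, #0000ff→cut S722 F997: (57.10,46.84) → (78.82,38.76) → (106.95,35.17) → (141.50,36.06)

[3] `<path>` regular polygon, #0000ff→cut S722 F997: (143.01,36.76) → (118.23,16.33) → (112.93,48.01) → (143.01,36.76) (closed)

; Generated by LaserGRBL
G21
G90
G0 X199.22 Y64.41
M3 S722
G01 X185.81 Y43.59 F997
G01 X158.32 Y33.08
G01 X138.93 Y29.26
M5
G0 X57.10 Y46.84
M3 S722
G01 X78.82 Y38.76 F997
G01 X106.95 Y35.17
G01 X141.50 Y36.06
M5
G0 X143.01 Y36.76
M3 S722
G01 X118.23 Y16.33 F997
G01 X112.93 Y48.01
G01 X143.01 Y36.76
M5
G0 X0.00 Y0.00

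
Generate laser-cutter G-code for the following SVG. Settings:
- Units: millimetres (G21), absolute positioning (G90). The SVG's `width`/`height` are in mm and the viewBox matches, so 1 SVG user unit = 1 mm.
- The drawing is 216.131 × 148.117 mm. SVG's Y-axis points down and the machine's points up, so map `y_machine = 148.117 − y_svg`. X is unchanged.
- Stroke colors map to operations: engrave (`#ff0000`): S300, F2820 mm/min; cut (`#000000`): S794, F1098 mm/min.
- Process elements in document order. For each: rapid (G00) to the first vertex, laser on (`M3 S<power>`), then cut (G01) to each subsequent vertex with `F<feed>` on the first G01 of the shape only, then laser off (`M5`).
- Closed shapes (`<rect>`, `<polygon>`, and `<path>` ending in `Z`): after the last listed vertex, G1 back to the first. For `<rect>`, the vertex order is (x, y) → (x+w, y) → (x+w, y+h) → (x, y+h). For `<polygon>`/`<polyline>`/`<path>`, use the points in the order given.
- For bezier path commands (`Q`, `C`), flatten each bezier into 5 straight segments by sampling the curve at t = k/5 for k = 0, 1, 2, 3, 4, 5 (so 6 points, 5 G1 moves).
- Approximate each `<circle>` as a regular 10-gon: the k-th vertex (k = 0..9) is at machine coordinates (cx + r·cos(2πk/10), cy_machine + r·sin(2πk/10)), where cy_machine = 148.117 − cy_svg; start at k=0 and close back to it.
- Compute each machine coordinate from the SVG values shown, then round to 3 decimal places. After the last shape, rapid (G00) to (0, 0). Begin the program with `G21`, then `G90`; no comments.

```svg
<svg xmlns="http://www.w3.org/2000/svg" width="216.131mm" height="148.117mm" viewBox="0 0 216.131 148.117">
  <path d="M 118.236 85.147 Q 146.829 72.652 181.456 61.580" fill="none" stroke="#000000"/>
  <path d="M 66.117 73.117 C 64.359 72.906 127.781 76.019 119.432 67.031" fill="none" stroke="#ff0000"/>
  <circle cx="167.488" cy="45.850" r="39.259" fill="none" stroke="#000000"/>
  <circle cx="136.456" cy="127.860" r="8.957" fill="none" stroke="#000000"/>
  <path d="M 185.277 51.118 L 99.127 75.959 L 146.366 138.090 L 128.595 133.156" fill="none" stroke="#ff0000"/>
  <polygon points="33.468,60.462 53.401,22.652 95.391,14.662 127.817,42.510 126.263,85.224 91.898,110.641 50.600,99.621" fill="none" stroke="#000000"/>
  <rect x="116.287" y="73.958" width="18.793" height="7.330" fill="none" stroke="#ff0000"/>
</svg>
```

Since the viewBox matches the mm dimensions, user units are millimetres directly. The only transform is the Y-flip y_m = 148.117 − y_svg.

Shape 1 is a quadratic bezier drawn with `<path>`. Its stroke #000000 means cut at S794, F1098. After flipping Y the toolpath is (118.236,62.970) → (129.915,67.911) → (142.076,72.738) → (154.720,77.452) → (167.847,82.051) → (181.456,86.537).

Shape 2 is a cubic bezier drawn with `<path>`. Its stroke #ff0000 means engrave at S300, F2820. After flipping Y the toolpath is (66.117,75.000) → (71.788,74.851) → (86.529,74.645) → (103.766,75.122) → (116.924,77.022) → (119.432,81.086).

Shape 3 is a circle drawn with `<circle>`. Its stroke #000000 means cut at S794, F1098. After flipping Y the toolpath is (206.747,102.267) → (199.249,125.343) → (179.620,139.605) → (155.356,139.605) → (135.727,125.343) → (128.229,102.267) → (135.727,79.191) → (155.356,64.929) → (179.620,64.929) → (199.249,79.191) → (206.747,102.267), returning to the start.

Shape 4 is a circle drawn with `<circle>`. Its stroke #000000 means cut at S794, F1098. After flipping Y the toolpath is (145.413,20.257) → (143.702,25.522) → (139.224,28.776) → (133.688,28.776) → (129.210,25.522) → (127.499,20.257) → (129.210,14.992) → (133.688,11.738) → (139.224,11.738) → (143.702,14.992) → (145.413,20.257), returning to the start.

Shape 5 is a open polyline drawn with `<path>`. Its stroke #ff0000 means engrave at S300, F2820. After flipping Y the toolpath is (185.277,96.999) → (99.127,72.158) → (146.366,10.027) → (128.595,14.961).

Shape 6 is a regular polygon drawn with `<polygon>`. Its stroke #000000 means cut at S794, F1098. After flipping Y the toolpath is (33.468,87.655) → (53.401,125.465) → (95.391,133.455) → (127.817,105.607) → (126.263,62.893) → (91.898,37.476) → (50.600,48.496) → (33.468,87.655), returning to the start.

Shape 7 is a rectangle drawn with `<rect>`. Its stroke #ff0000 means engrave at S300, F2820. After flipping Y the toolpath is (116.287,74.159) → (135.080,74.159) → (135.080,66.829) → (116.287,66.829) → (116.287,74.159), returning to the start.

G21
G90
G00 X118.236 Y62.970
M3 S794
G01 X129.915 Y67.911 F1098
G01 X142.076 Y72.738
G01 X154.720 Y77.452
G01 X167.847 Y82.051
G01 X181.456 Y86.537
M5
G00 X66.117 Y75.000
M3 S300
G01 X71.788 Y74.851 F2820
G01 X86.529 Y74.645
G01 X103.766 Y75.122
G01 X116.924 Y77.022
G01 X119.432 Y81.086
M5
G00 X206.747 Y102.267
M3 S794
G01 X199.249 Y125.343 F1098
G01 X179.620 Y139.605
G01 X155.356 Y139.605
G01 X135.727 Y125.343
G01 X128.229 Y102.267
G01 X135.727 Y79.191
G01 X155.356 Y64.929
G01 X179.620 Y64.929
G01 X199.249 Y79.191
G01 X206.747 Y102.267
M5
G00 X145.413 Y20.257
M3 S794
G01 X143.702 Y25.522 F1098
G01 X139.224 Y28.776
G01 X133.688 Y28.776
G01 X129.210 Y25.522
G01 X127.499 Y20.257
G01 X129.210 Y14.992
G01 X133.688 Y11.738
G01 X139.224 Y11.738
G01 X143.702 Y14.992
G01 X145.413 Y20.257
M5
G00 X185.277 Y96.999
M3 S300
G01 X99.127 Y72.158 F2820
G01 X146.366 Y10.027
G01 X128.595 Y14.961
M5
G00 X33.468 Y87.655
M3 S794
G01 X53.401 Y125.465 F1098
G01 X95.391 Y133.455
G01 X127.817 Y105.607
G01 X126.263 Y62.893
G01 X91.898 Y37.476
G01 X50.600 Y48.496
G01 X33.468 Y87.655
M5
G00 X116.287 Y74.159
M3 S300
G01 X135.080 Y74.159 F2820
G01 X135.080 Y66.829
G01 X116.287 Y66.829
G01 X116.287 Y74.159
M5
G00 X0.000 Y0.000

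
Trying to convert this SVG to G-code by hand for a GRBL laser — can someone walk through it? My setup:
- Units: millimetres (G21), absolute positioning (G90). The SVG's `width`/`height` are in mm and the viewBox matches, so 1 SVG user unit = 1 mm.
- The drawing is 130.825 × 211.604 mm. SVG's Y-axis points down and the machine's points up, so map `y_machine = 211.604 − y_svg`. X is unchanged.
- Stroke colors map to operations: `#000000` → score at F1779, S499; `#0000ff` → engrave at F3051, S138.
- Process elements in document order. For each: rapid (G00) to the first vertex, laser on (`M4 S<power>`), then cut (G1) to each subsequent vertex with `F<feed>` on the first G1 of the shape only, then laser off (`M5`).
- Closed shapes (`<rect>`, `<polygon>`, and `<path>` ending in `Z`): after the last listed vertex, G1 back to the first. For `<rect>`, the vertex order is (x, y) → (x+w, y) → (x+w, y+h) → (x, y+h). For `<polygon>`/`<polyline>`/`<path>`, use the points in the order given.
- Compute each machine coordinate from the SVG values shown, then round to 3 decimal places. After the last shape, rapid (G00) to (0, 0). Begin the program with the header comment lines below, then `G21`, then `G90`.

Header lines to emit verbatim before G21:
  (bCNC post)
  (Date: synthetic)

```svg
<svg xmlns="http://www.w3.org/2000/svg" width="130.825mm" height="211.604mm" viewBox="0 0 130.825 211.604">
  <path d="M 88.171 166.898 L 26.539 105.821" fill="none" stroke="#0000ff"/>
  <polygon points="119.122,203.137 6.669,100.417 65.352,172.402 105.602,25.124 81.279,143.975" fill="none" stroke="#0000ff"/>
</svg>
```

(bCNC post)
(Date: synthetic)
G21
G90
G00 X88.171 Y44.706
M4 S138
G1 X26.539 Y105.783 F3051
M5
G00 X119.122 Y8.467
M4 S138
G1 X6.669 Y111.187 F3051
G1 X65.352 Y39.202
G1 X105.602 Y186.480
G1 X81.279 Y67.629
G1 X119.122 Y8.467
M5
G00 X0.000 Y0.000

1 u = 1 mm; y_m = 211.604 − y.

[1] `<path>` line segment, #0000ff→engrave S138 F3051: (88.171,44.706) → (26.539,105.783)

[2] `<polygon>` closed polygon, #0000ff→engrave S138 F3051: (119.122,8.467) → (6.669,111.187) → (65.352,39.202) → (105.602,186.480) → (81.279,67.629) → (119.122,8.467) (closed)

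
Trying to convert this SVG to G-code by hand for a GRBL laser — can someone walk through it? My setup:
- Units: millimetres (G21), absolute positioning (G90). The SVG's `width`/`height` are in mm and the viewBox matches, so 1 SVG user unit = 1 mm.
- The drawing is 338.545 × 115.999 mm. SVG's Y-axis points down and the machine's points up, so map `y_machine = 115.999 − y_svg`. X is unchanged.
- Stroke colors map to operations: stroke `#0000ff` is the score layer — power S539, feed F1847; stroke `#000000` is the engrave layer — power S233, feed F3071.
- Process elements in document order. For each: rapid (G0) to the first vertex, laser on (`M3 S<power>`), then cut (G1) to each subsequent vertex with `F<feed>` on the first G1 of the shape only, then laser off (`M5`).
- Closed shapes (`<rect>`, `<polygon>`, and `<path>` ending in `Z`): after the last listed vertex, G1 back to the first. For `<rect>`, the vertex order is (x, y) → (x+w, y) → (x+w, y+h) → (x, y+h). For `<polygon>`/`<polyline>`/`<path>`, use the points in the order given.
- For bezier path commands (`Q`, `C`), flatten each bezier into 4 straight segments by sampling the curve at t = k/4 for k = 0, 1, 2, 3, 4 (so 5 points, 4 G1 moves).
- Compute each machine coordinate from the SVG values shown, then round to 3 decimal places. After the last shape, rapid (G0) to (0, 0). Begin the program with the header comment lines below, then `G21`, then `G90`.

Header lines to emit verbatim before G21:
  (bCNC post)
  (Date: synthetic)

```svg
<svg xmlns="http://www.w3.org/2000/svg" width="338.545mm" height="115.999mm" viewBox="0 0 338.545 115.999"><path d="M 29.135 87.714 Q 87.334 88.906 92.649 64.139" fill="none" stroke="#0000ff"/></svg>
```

1 u = 1 mm; y_m = 115.999 − y.

[1] `<path>` quadratic bezier, #0000ff→score S539 F1847: (29.135,28.285) → (54.929,29.311) → (74.113,33.583) → (86.686,41.099) → (92.649,51.860)

(bCNC post)
(Date: synthetic)
G21
G90
G0 X29.135 Y28.285
M3 S539
G1 X54.929 Y29.311 F1847
G1 X74.113 Y33.583
G1 X86.686 Y41.099
G1 X92.649 Y51.860
M5
G0 X0.000 Y0.000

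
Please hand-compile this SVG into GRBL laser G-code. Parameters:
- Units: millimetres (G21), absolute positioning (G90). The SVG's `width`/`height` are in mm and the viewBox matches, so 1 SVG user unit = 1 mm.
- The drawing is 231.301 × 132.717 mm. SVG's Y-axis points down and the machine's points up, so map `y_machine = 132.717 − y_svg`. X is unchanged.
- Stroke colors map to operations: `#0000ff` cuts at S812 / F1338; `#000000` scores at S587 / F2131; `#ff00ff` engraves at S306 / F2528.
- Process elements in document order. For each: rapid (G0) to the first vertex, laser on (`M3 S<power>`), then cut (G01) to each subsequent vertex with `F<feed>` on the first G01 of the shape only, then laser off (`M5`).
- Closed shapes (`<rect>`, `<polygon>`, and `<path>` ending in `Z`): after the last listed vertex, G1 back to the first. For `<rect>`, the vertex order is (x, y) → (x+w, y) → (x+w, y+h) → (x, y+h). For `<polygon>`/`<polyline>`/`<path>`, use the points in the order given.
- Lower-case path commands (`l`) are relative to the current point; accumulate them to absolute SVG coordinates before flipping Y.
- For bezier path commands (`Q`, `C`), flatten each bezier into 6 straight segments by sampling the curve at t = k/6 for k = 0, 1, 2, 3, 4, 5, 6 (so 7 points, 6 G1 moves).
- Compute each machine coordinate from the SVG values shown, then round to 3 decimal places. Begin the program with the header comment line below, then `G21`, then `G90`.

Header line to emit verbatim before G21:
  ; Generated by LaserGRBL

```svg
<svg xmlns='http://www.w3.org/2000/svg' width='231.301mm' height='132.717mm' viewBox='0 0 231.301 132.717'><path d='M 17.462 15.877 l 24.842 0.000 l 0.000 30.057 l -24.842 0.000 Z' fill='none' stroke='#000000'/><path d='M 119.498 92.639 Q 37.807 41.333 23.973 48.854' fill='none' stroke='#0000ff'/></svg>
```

1 u = 1 mm; y_m = 132.717 − y.

[1] `<path>` rectangle, #000000→score S587 F2131: (17.462,116.840) → (42.304,116.840) → (42.304,86.783) → (17.462,86.783) → (17.462,116.840) (closed)

[2] `<path>` quadratic bezier, #0000ff→cut S812 F1338: (119.498,40.078) → (94.153,55.546) → (72.577,67.746) → (54.771,76.677) → (40.735,82.341) → (30.469,84.736) → (23.973,83.863)

; Generated by LaserGRBL
G21
G90
G0 X17.462 Y116.840
M3 S587
G01 X42.304 Y116.840 F2131
G01 X42.304 Y86.783
G01 X17.462 Y86.783
G01 X17.462 Y116.840
M5
G0 X119.498 Y40.078
M3 S812
G01 X94.153 Y55.546 F1338
G01 X72.577 Y67.746
G01 X54.771 Y76.677
G01 X40.735 Y82.341
G01 X30.469 Y84.736
G01 X23.973 Y83.863
M5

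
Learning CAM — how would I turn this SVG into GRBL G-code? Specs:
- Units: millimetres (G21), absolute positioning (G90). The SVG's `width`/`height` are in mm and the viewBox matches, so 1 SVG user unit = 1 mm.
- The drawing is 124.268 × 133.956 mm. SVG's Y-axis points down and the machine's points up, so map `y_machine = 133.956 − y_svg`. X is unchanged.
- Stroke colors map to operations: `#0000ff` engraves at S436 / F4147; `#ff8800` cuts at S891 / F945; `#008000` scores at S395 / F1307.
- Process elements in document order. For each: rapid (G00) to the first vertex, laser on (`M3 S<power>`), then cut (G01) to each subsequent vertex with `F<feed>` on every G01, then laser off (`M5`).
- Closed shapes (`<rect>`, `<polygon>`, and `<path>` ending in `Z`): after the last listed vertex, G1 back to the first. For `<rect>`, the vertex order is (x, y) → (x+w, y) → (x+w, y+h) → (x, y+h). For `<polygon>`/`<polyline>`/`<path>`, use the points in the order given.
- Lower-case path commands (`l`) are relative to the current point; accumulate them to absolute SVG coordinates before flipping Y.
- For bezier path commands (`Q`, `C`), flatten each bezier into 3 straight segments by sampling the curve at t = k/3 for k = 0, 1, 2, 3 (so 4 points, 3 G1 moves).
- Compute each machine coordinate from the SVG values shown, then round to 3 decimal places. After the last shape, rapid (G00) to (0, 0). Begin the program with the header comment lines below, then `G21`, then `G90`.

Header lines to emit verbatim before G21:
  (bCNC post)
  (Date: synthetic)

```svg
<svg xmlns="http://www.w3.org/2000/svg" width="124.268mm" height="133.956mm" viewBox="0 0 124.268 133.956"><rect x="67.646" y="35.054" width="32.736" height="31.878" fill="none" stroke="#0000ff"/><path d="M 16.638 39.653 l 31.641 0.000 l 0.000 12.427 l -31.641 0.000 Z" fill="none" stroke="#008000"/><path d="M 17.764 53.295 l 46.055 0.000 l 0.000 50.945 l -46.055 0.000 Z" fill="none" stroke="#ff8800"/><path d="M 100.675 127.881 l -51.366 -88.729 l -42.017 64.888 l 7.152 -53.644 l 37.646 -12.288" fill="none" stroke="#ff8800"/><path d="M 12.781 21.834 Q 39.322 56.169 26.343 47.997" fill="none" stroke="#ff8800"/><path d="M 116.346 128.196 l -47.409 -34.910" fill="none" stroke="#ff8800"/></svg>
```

(bCNC post)
(Date: synthetic)
G21
G90
G00 X67.646 Y98.902
M3 S436
G01 X100.382 Y98.902 F4147
G01 X100.382 Y67.024 F4147
G01 X67.646 Y67.024 F4147
G01 X67.646 Y98.902 F4147
M5
G00 X16.638 Y94.303
M3 S395
G01 X48.279 Y94.303 F1307
G01 X48.279 Y81.876 F1307
G01 X16.638 Y81.876 F1307
G01 X16.638 Y94.303 F1307
M5
G00 X17.764 Y80.661
M3 S891
G01 X63.819 Y80.661 F945
G01 X63.819 Y29.716 F945
G01 X17.764 Y29.716 F945
G01 X17.764 Y80.661 F945
M5
G00 X100.675 Y6.075
M3 S891
G01 X49.309 Y94.804 F945
G01 X7.292 Y29.916 F945
G01 X14.444 Y83.560 F945
G01 X52.090 Y95.848 F945
M5
G00 X12.781 Y112.122
M3 S891
G01 X26.084 Y93.955 F945
G01 X30.605 Y85.234 F945
G01 X26.343 Y85.959 F945
M5
G00 X116.346 Y5.760
M3 S891
G01 X68.937 Y40.670 F945
M5
G00 X0.000 Y0.000

Since the viewBox matches the mm dimensions, user units are millimetres directly. The only transform is the Y-flip y_m = 133.956 − y_svg.

Shape 1 is a rectangle drawn with `<rect>`. Its stroke #0000ff means engrave at S436, F4147. After flipping Y the toolpath is (67.646,98.902) → (100.382,98.902) → (100.382,67.024) → (67.646,67.024) → (67.646,98.902), returning to the start.

Shape 2 is a rectangle drawn with `<path>`. Its stroke #008000 means score at S395, F1307. After flipping Y the toolpath is (16.638,94.303) → (48.279,94.303) → (48.279,81.876) → (16.638,81.876) → (16.638,94.303), returning to the start.

Shape 3 is a rectangle drawn with `<path>`. Its stroke #ff8800 means cut at S891, F945. After flipping Y the toolpath is (17.764,80.661) → (63.819,80.661) → (63.819,29.716) → (17.764,29.716) → (17.764,80.661), returning to the start.

Shape 4 is a open polyline drawn with `<path>`. Its stroke #ff8800 means cut at S891, F945. After flipping Y the toolpath is (100.675,6.075) → (49.309,94.804) → (7.292,29.916) → (14.444,83.560) → (52.090,95.848).

Shape 5 is a quadratic bezier drawn with `<path>`. Its stroke #ff8800 means cut at S891, F945. After flipping Y the toolpath is (12.781,112.122) → (26.084,93.955) → (30.605,85.234) → (26.343,85.959).

Shape 6 is a line segment drawn with `<path>`. Its stroke #ff8800 means cut at S891, F945. After flipping Y the toolpath is (116.346,5.760) → (68.937,40.670).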